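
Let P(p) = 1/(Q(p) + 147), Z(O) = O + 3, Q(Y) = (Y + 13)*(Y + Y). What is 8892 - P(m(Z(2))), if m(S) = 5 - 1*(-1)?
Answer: 3334499/375 ≈ 8892.0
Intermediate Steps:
Q(Y) = 2*Y*(13 + Y) (Q(Y) = (13 + Y)*(2*Y) = 2*Y*(13 + Y))
Z(O) = 3 + O
m(S) = 6 (m(S) = 5 + 1 = 6)
P(p) = 1/(147 + 2*p*(13 + p)) (P(p) = 1/(2*p*(13 + p) + 147) = 1/(147 + 2*p*(13 + p)))
8892 - P(m(Z(2))) = 8892 - 1/(147 + 2*6*(13 + 6)) = 8892 - 1/(147 + 2*6*19) = 8892 - 1/(147 + 228) = 8892 - 1/375 = 3334499/375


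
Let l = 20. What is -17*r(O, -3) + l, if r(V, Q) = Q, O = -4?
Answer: 71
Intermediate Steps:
-17*r(O, -3) + l = -17*(-3) + 20 = 51 + 20 = 71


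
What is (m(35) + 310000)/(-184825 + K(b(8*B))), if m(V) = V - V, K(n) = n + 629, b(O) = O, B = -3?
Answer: -15500/9211 ≈ -1.6828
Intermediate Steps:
K(n) = 629 + n
m(V) = 0
(m(35) + 310000)/(-184825 + K(b(8*B))) = (0 + 310000)/(-184825 + (629 + 8*(-3))) = 310000/(-184825 + (629 - 24)) = 310000/(-184825 + 605) = 310000/(-184220) = 310000*(-1/184220) = -15500/9211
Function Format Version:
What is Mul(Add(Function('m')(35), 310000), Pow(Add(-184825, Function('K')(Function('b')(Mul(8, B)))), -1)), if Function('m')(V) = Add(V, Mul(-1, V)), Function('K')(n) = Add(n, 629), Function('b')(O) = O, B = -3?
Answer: Rational(-15500, 9211) ≈ -1.6828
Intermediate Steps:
Function('K')(n) = Add(629, n)
Function('m')(V) = 0
Mul(Add(Function('m')(35), 310000), Pow(Add(-184825, Function('K')(Function('b')(Mul(8, B)))), -1)) = Mul(Add(0, 310000), Pow(Add(-184825, Add(629, Mul(8, -3))), -1)) = Mul(310000, Pow(Add(-184825, Add(629, -24)), -1)) = Mul(310000, Pow(Add(-184825, 605), -1)) = Mul(310000, Pow(-184220, -1)) = Mul(310000, Rational(-1, 184220)) = Rational(-15500, 9211)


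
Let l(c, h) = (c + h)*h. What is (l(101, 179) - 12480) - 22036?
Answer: 15604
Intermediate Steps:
l(c, h) = h*(c + h)
(l(101, 179) - 12480) - 22036 = (179*(101 + 179) - 12480) - 22036 = (179*280 - 12480) - 22036 = (50120 - 12480) - 22036 = 37640 - 22036 = 15604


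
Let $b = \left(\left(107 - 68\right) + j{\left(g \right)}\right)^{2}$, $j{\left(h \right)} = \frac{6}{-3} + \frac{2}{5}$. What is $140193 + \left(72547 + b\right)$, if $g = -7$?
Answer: $\frac{5353469}{25} \approx 2.1414 \cdot 10^{5}$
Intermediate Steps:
$j{\left(h \right)} = - \frac{8}{5}$ ($j{\left(h \right)} = 6 \left(- \frac{1}{3}\right) + 2 \cdot \frac{1}{5} = -2 + \frac{2}{5} = - \frac{8}{5}$)
$b = \frac{34969}{25}$ ($b = \left(\left(107 - 68\right) - \frac{8}{5}\right)^{2} = \left(39 - \frac{8}{5}\right)^{2} = \left(\frac{187}{5}\right)^{2} = \frac{34969}{25} \approx 1398.8$)
$140193 + \left(72547 + b\right) = 140193 + \left(72547 + \frac{34969}{25}\right) = 140193 + \frac{1848644}{25} = \frac{5353469}{25}$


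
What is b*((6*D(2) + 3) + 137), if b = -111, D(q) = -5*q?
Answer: -8880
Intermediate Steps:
b*((6*D(2) + 3) + 137) = -111*((6*(-5*2) + 3) + 137) = -111*((6*(-10) + 3) + 137) = -111*((-60 + 3) + 137) = -111*(-57 + 137) = -111*80 = -8880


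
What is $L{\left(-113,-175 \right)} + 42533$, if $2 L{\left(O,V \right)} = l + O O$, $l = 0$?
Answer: $\frac{97835}{2} \approx 48918.0$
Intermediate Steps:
$L{\left(O,V \right)} = \frac{O^{2}}{2}$ ($L{\left(O,V \right)} = \frac{0 + O O}{2} = \frac{0 + O^{2}}{2} = \frac{O^{2}}{2}$)
$L{\left(-113,-175 \right)} + 42533 = \frac{\left(-113\right)^{2}}{2} + 42533 = \frac{1}{2} \cdot 12769 + 42533 = \frac{12769}{2} + 42533 = \frac{97835}{2}$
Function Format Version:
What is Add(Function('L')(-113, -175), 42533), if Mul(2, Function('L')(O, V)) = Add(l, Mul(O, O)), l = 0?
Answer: Rational(97835, 2) ≈ 48918.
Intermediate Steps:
Function('L')(O, V) = Mul(Rational(1, 2), Pow(O, 2)) (Function('L')(O, V) = Mul(Rational(1, 2), Add(0, Mul(O, O))) = Mul(Rational(1, 2), Add(0, Pow(O, 2))) = Mul(Rational(1, 2), Pow(O, 2)))
Add(Function('L')(-113, -175), 42533) = Add(Mul(Rational(1, 2), Pow(-113, 2)), 42533) = Add(Mul(Rational(1, 2), 12769), 42533) = Add(Rational(12769, 2), 42533) = Rational(97835, 2)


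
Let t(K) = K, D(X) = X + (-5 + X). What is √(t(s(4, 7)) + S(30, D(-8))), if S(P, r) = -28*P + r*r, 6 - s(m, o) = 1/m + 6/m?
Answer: I*√1579/2 ≈ 19.868*I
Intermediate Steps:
D(X) = -5 + 2*X
s(m, o) = 6 - 7/m (s(m, o) = 6 - (1/m + 6/m) = 6 - 7/m)
S(P, r) = r² - 28*P (S(P, r) = -28*P + r² = r² - 28*P)
√(t(s(4, 7)) + S(30, D(-8))) = √((6 - 7/4) + ((-5 + 2*(-8))² - 28*30)) = √((6 - 7*¼) + ((-5 - 16)² - 840)) = √((6 - 7/4) + ((-21)² - 840)) = √(17/4 + (441 - 840)) = √(17/4 - 399) = √(-1579/4) = I*√1579/2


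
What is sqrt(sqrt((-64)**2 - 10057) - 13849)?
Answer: sqrt(-13849 + I*sqrt(5961)) ≈ 0.328 + 117.68*I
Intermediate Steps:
sqrt(sqrt((-64)**2 - 10057) - 13849) = sqrt(sqrt(4096 - 10057) - 13849) = sqrt(sqrt(-5961) - 13849) = sqrt(I*sqrt(5961) - 13849) = sqrt(-13849 + I*sqrt(5961))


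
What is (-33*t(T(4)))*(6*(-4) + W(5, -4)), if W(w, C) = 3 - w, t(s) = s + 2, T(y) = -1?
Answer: 858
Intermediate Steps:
t(s) = 2 + s
(-33*t(T(4)))*(6*(-4) + W(5, -4)) = (-33*(2 - 1))*(6*(-4) + (3 - 1*5)) = (-33*1)*(-24 + (3 - 5)) = -33*(-24 - 2) = -33*(-26) = 858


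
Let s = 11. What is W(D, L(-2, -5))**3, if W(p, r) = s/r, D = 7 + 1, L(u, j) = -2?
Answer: -1331/8 ≈ -166.38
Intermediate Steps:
D = 8
W(p, r) = 11/r
W(D, L(-2, -5))**3 = (11/(-2))**3 = (11*(-1/2))**3 = (-11/2)**3 = -1331/8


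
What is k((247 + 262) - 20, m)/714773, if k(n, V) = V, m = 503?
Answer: 503/714773 ≈ 0.00070372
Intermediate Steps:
k((247 + 262) - 20, m)/714773 = 503/714773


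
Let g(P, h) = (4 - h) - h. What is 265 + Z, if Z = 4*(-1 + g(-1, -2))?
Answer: 293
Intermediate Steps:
g(P, h) = 4 - 2*h
Z = 28 (Z = 4*(-1 + (4 - 2*(-2))) = 4*(-1 + (4 + 4)) = 4*(-1 + 8) = 4*7 = 28)
265 + Z = 265 + 28 = 293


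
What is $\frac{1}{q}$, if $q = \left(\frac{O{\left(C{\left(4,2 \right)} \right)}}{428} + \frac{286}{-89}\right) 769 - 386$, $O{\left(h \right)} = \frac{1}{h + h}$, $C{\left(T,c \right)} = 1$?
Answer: $- \frac{76184}{217602087} \approx -0.00035011$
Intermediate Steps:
$O{\left(h \right)} = \frac{1}{2 h}$
$q = - \frac{217602087}{76184}$ ($q = \left(\frac{\frac{1}{2} \cdot 1^{-1}}{428} + \frac{286}{-89}\right) 769 - 386 = \left(\frac{1}{2} \cdot 1 \cdot \frac{1}{428} + 286 \left(- \frac{1}{89}\right)\right) 769 - 386 = \left(\frac{1}{2} \cdot \frac{1}{428} - \frac{286}{89}\right) 769 - 386 = \left(\frac{1}{856} - \frac{286}{89}\right) 769 - 386 = \left(- \frac{244727}{76184}\right) 769 - 386 = - \frac{188195063}{76184} - 386 = - \frac{217602087}{76184} \approx -2856.3$)
$\frac{1}{q} = \frac{1}{- \frac{217602087}{76184}} = - \frac{76184}{217602087}$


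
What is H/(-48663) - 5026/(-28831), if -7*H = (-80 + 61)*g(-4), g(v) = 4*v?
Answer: 1720826290/9821020671 ≈ 0.17522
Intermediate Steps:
H = -304/7 (H = -(-80 + 61)*4*(-4)/7 = -(-19)*(-16)/7 = -⅐*304 = -304/7 ≈ -43.429)
H/(-48663) - 5026/(-28831) = -304/7/(-48663) - 5026/(-28831) = -304/7*(-1/48663) - 5026*(-1/28831) = 304/340641 + 5026/28831 = 1720826290/9821020671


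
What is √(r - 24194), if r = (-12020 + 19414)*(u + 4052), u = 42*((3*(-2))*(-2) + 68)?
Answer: √54780134 ≈ 7401.4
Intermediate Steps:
u = 3360 (u = 42*(-6*(-2) + 68) = 42*(12 + 68) = 42*80 = 3360)
r = 54804328 (r = (-12020 + 19414)*(3360 + 4052) = 7394*7412 = 54804328)
√(r - 24194) = √(54804328 - 24194) = √54780134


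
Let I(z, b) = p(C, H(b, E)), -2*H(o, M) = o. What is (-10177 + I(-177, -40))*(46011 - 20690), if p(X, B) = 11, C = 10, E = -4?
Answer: -257413286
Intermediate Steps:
H(o, M) = -o/2
I(z, b) = 11
(-10177 + I(-177, -40))*(46011 - 20690) = (-10177 + 11)*(46011 - 20690) = -10166*25321 = -257413286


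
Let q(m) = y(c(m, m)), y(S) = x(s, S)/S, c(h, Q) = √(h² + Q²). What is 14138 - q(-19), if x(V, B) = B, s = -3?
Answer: 14137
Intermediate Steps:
c(h, Q) = √(Q² + h²)
y(S) = 1 (y(S) = S/S = 1)
q(m) = 1
14138 - q(-19) = 14138 - 1*1 = 14138 - 1 = 14137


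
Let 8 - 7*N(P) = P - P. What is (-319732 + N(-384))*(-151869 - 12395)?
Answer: 367641886624/7 ≈ 5.2520e+10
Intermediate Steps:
N(P) = 8/7 (N(P) = 8/7 - (P - P)/7 = 8/7 - ⅐*0 = 8/7 + 0 = 8/7)
(-319732 + N(-384))*(-151869 - 12395) = (-319732 + 8/7)*(-151869 - 12395) = -2238116/7*(-164264) = 367641886624/7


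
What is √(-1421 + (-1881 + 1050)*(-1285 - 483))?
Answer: √1467787 ≈ 1211.5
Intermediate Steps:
√(-1421 + (-1881 + 1050)*(-1285 - 483)) = √(-1421 - 831*(-1768)) = √(-1421 + 1469208) = √1467787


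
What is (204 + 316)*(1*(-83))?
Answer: -43160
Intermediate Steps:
(204 + 316)*(1*(-83)) = 520*(-83) = -43160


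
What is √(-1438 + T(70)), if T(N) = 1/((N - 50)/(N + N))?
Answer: 3*I*√159 ≈ 37.829*I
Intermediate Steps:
T(N) = 2*N/(-50 + N) (T(N) = 1/((-50 + N)/((2*N))) = 1/((-50 + N)*(1/(2*N))) = 1/((-50 + N)/(2*N)) = 2*N/(-50 + N))
√(-1438 + T(70)) = √(-1438 + 2*70/(-50 + 70)) = √(-1438 + 2*70/20) = √(-1438 + 2*70*(1/20)) = √(-1438 + 7) = √(-1431) = 3*I*√159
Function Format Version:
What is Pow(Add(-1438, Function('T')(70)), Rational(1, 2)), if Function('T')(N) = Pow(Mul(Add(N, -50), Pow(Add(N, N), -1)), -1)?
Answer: Mul(3, I, Pow(159, Rational(1, 2))) ≈ Mul(37.829, I)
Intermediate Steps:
Function('T')(N) = Mul(2, N, Pow(Add(-50, N), -1)) (Function('T')(N) = Pow(Mul(Add(-50, N), Pow(Mul(2, N), -1)), -1) = Pow(Mul(Add(-50, N), Mul(Rational(1, 2), Pow(N, -1))), -1) = Pow(Mul(Rational(1, 2), Pow(N, -1), Add(-50, N)), -1) = Mul(2, N, Pow(Add(-50, N), -1)))
Pow(Add(-1438, Function('T')(70)), Rational(1, 2)) = Pow(Add(-1438, Mul(2, 70, Pow(Add(-50, 70), -1))), Rational(1, 2)) = Pow(Add(-1438, Mul(2, 70, Pow(20, -1))), Rational(1, 2)) = Pow(Add(-1438, Mul(2, 70, Rational(1, 20))), Rational(1, 2)) = Pow(Add(-1438, 7), Rational(1, 2)) = Pow(-1431, Rational(1, 2)) = Mul(3, I, Pow(159, Rational(1, 2)))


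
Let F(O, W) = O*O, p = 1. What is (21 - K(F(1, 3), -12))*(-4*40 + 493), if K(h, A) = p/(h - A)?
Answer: 90576/13 ≈ 6967.4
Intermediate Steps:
F(O, W) = O²
K(h, A) = 1/(h - A)
(21 - K(F(1, 3), -12))*(-4*40 + 493) = (21 - 1/(1² - 1*(-12)))*(-4*40 + 493) = (21 - 1/(1 + 12))*(-160 + 493) = (21 - 1/13)*333 = (272/13)*333 = 90576/13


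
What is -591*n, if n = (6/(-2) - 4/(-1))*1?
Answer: -591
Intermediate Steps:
n = 1 (n = (6*(-½) - 4*(-1))*1 = (-3 + 4)*1 = 1*1 = 1)
-591*n = -591*1 = -591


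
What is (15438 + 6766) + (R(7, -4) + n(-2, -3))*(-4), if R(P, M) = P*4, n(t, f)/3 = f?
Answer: 22128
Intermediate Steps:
n(t, f) = 3*f
R(P, M) = 4*P
(15438 + 6766) + (R(7, -4) + n(-2, -3))*(-4) = (15438 + 6766) + (4*7 + 3*(-3))*(-4) = 22204 + (28 - 9)*(-4) = 22204 + 19*(-4) = 22204 - 76 = 22128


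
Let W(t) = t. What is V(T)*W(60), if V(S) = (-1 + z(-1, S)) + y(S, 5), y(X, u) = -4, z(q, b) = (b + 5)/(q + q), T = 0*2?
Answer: -450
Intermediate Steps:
T = 0
z(q, b) = (5 + b)/(2*q) (z(q, b) = (5 + b)/((2*q)) = (5 + b)*(1/(2*q)) = (5 + b)/(2*q))
V(S) = -15/2 - S/2 (V(S) = (-1 + (½)*(5 + S)/(-1)) - 4 = (-1 + (½)*(-1)*(5 + S)) - 4 = (-1 + (-5/2 - S/2)) - 4 = (-7/2 - S/2) - 4 = -15/2 - S/2)
V(T)*W(60) = (-15/2 - ½*0)*60 = (-15/2 + 0)*60 = -15/2*60 = -450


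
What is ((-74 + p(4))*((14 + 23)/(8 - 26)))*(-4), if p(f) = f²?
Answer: -4292/9 ≈ -476.89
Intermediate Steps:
((-74 + p(4))*((14 + 23)/(8 - 26)))*(-4) = ((-74 + 4²)*((14 + 23)/(8 - 26)))*(-4) = ((-74 + 16)*(37/(-18)))*(-4) = -2146*(-1)/18*(-4) = -58*(-37/18)*(-4) = (1073/9)*(-4) = -4292/9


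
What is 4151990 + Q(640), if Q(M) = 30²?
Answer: 4152890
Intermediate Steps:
Q(M) = 900
4151990 + Q(640) = 4151990 + 900 = 4152890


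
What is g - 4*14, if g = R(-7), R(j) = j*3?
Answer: -77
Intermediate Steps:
R(j) = 3*j
g = -21 (g = 3*(-7) = -21)
g - 4*14 = -21 - 4*14 = -21 - 56 = -77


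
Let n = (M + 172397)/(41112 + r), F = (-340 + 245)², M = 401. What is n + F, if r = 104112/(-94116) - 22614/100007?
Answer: 145574925904037224/16122676833789 ≈ 9029.2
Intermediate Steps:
r = -1045022334/784354901 (r = 104112*(-1/94116) - 22614*1/100007 = -8676/7843 - 22614/100007 = -1045022334/784354901 ≈ -1.3323)
F = 9025 (F = (-95)² = 9025)
n = 67767479091499/16122676833789 (n = (401 + 172397)/(41112 - 1045022334/784354901) = 172798/(32245353667578/784354901) = 172798*(784354901/32245353667578) = 67767479091499/16122676833789 ≈ 4.2032)
n + F = 67767479091499/16122676833789 + 9025 = 145574925904037224/16122676833789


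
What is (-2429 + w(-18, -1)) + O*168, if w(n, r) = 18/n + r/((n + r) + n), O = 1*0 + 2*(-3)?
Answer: -127205/37 ≈ -3438.0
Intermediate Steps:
O = -6 (O = 0 - 6 = -6)
w(n, r) = 18/n + r/(r + 2*n)
(-2429 + w(-18, -1)) + O*168 = (-2429 + (18*(-1) + 36*(-18) - 18*(-1))/((-18)*(-1 + 2*(-18)))) - 6*168 = (-2429 - (-18 - 648 + 18)/(18*(-1 - 36))) - 1008 = (-2429 - 1/18*(-648)/(-37)) - 1008 = (-2429 - 1/18*(-1/37)*(-648)) - 1008 = (-2429 - 36/37) - 1008 = -89909/37 - 1008 = -127205/37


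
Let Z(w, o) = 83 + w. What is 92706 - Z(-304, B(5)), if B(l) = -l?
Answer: 92927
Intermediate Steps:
92706 - Z(-304, B(5)) = 92706 - (83 - 304) = 92706 - 1*(-221) = 92706 + 221 = 92927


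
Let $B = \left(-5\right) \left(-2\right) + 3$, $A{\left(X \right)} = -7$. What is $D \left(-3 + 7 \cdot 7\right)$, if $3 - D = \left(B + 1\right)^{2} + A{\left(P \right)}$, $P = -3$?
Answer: $-8556$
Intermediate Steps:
$B = 13$ ($B = 10 + 3 = 13$)
$D = -186$ ($D = 3 - \left(\left(13 + 1\right)^{2} - 7\right) = 3 - \left(14^{2} - 7\right) = 3 - \left(196 - 7\right) = 3 - 189 = -186$)
$D \left(-3 + 7 \cdot 7\right) = - 186 \left(-3 + 7 \cdot 7\right) = - 186 \left(-3 + 49\right) = \left(-186\right) 46 = -8556$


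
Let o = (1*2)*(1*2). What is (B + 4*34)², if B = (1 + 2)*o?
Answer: 21904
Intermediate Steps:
o = 4 (o = 2*2 = 4)
B = 12 (B = (1 + 2)*4 = 3*4 = 12)
(B + 4*34)² = (12 + 4*34)² = (12 + 136)² = 148² = 21904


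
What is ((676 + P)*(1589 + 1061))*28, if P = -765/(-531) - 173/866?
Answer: 1283769333700/25547 ≈ 5.0251e+7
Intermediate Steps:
P = 63403/51094 (P = -765*(-1/531) - 173*1/866 = 85/59 - 173/866 = 63403/51094 ≈ 1.2409)
((676 + P)*(1589 + 1061))*28 = ((676 + 63403/51094)*(1589 + 1061))*28 = ((34602947/51094)*2650)*28 = (45848904775/25547)*28 = 1283769333700/25547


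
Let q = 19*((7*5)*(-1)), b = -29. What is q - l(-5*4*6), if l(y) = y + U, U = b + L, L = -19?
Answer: -497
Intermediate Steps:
U = -48 (U = -29 - 19 = -48)
l(y) = -48 + y (l(y) = y - 48 = -48 + y)
q = -665 (q = 19*(35*(-1)) = 19*(-35) = -665)
q - l(-5*4*6) = -665 - (-48 - 5*4*6) = -665 - (-48 - 20*6) = -665 - (-48 - 120) = -665 - 1*(-168) = -665 + 168 = -497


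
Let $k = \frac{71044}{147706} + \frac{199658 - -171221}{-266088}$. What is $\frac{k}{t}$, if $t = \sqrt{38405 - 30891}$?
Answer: $- \frac{17938548851 \sqrt{26}}{8685917502288} \approx -0.010531$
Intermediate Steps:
$t = 17 \sqrt{26}$ ($t = \sqrt{7514} = 17 \sqrt{26} \approx 86.683$)
$k = - \frac{17938548851}{19651397064}$ ($k = 71044 \cdot \frac{1}{147706} + \left(199658 + 171221\right) \left(- \frac{1}{266088}\right) = \frac{35522}{73853} + 370879 \left(- \frac{1}{266088}\right) = \frac{35522}{73853} - \frac{370879}{266088} = - \frac{17938548851}{19651397064} \approx -0.91284$)
$\frac{k}{t} = - \frac{17938548851}{19651397064 \cdot 17 \sqrt{26}} = - \frac{17938548851 \frac{\sqrt{26}}{442}}{19651397064} = - \frac{17938548851 \sqrt{26}}{8685917502288}$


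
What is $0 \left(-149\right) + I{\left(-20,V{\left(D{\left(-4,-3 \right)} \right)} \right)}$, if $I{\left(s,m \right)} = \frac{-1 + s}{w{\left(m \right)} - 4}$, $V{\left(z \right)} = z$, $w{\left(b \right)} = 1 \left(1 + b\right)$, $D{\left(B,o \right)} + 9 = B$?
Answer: $\frac{21}{16} \approx 1.3125$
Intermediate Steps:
$D{\left(B,o \right)} = -9 + B$
$w{\left(b \right)} = 1 + b$
$I{\left(s,m \right)} = \frac{-1 + s}{-3 + m}$ ($I{\left(s,m \right)} = \frac{-1 + s}{\left(1 + m\right) - 4} = \frac{-1 + s}{-3 + m}$)
$0 \left(-149\right) + I{\left(-20,V{\left(D{\left(-4,-3 \right)} \right)} \right)} = 0 \left(-149\right) + \frac{-1 - 20}{-3 - 13} = 0 + \frac{1}{-3 - 13} \left(-21\right) = 0 + \frac{1}{-16} \left(-21\right) = 0 - - \frac{21}{16} = 0 + \frac{21}{16} = \frac{21}{16}$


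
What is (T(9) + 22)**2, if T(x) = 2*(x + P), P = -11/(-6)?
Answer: 17161/9 ≈ 1906.8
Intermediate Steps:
P = 11/6 (P = -11*(-1/6) = 11/6 ≈ 1.8333)
T(x) = 11/3 + 2*x (T(x) = 2*(x + 11/6) = 2*(11/6 + x) = 11/3 + 2*x)
(T(9) + 22)**2 = ((11/3 + 2*9) + 22)**2 = ((11/3 + 18) + 22)**2 = (65/3 + 22)**2 = (131/3)**2 = 17161/9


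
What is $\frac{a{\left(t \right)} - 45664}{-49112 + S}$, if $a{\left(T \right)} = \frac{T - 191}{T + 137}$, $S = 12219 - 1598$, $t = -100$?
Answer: $\frac{1689859}{1424167} \approx 1.1866$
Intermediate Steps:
$S = 10621$ ($S = 12219 - 1598 = 10621$)
$a{\left(T \right)} = \frac{-191 + T}{137 + T}$
$\frac{a{\left(t \right)} - 45664}{-49112 + S} = \frac{\frac{-191 - 100}{137 - 100} - 45664}{-49112 + 10621} = \frac{\frac{1}{37} \left(-291\right) - 45664}{-38491} = \left(\frac{1}{37} \left(-291\right) - 45664\right) \left(- \frac{1}{38491}\right) = \left(- \frac{291}{37} - 45664\right) \left(- \frac{1}{38491}\right) = \left(- \frac{1689859}{37}\right) \left(- \frac{1}{38491}\right) = \frac{1689859}{1424167}$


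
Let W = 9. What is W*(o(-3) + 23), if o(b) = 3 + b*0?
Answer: 234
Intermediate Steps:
o(b) = 3 (o(b) = 3 + 0 = 3)
W*(o(-3) + 23) = 9*(3 + 23) = 9*26 = 234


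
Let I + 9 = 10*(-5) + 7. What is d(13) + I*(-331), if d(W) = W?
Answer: 17225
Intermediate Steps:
I = -52 (I = -9 + (10*(-5) + 7) = -9 + (-50 + 7) = -9 - 43 = -52)
d(13) + I*(-331) = 13 - 52*(-331) = 13 + 17212 = 17225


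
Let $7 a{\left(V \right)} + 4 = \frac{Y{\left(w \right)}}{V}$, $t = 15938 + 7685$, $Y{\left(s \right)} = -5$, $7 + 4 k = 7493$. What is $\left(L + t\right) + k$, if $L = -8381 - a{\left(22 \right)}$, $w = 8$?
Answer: $\frac{1317786}{77} \approx 17114.0$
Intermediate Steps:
$k = \frac{3743}{2}$ ($k = - \frac{7}{4} + \frac{1}{4} \cdot 7493 = - \frac{7}{4} + \frac{7493}{4} = \frac{3743}{2} \approx 1871.5$)
$t = 23623$
$a{\left(V \right)} = - \frac{4}{7} - \frac{5}{7 V}$ ($a{\left(V \right)} = - \frac{4}{7} + \frac{\left(-5\right) \frac{1}{V}}{7} = - \frac{4}{7} - \frac{5}{7 V}$)
$L = - \frac{1290581}{154}$ ($L = -8381 - \frac{-5 - 88}{7 \cdot 22} = -8381 - \frac{1}{7} \cdot \frac{1}{22} \left(-5 - 88\right) = -8381 - \frac{1}{7} \cdot \frac{1}{22} \left(-93\right) = -8381 - - \frac{93}{154} = -8381 + \frac{93}{154} = - \frac{1290581}{154} \approx -8380.4$)
$\left(L + t\right) + k = \left(- \frac{1290581}{154} + 23623\right) + \frac{3743}{2} = \frac{2347361}{154} + \frac{3743}{2} = \frac{1317786}{77}$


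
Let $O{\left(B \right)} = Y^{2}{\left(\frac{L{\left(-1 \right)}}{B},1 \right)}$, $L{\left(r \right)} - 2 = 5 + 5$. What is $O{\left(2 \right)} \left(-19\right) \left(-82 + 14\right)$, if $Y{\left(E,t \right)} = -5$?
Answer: $32300$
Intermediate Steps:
$L{\left(r \right)} = 12$ ($L{\left(r \right)} = 2 + \left(5 + 5\right) = 2 + 10 = 12$)
$O{\left(B \right)} = 25$ ($O{\left(B \right)} = \left(-5\right)^{2} = 25$)
$O{\left(2 \right)} \left(-19\right) \left(-82 + 14\right) = 25 \left(-19\right) \left(-82 + 14\right) = \left(-475\right) \left(-68\right) = 32300$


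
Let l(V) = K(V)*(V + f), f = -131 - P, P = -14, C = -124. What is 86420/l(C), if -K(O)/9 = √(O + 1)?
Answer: -86420*I*√123/266787 ≈ -3.5925*I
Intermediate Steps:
f = -117 (f = -131 - 1*(-14) = -131 + 14 = -117)
K(O) = -9*√(1 + O) (K(O) = -9*√(O + 1) = -9*√(1 + O))
l(V) = -9*√(1 + V)*(-117 + V) (l(V) = (-9*√(1 + V))*(V - 117) = (-9*√(1 + V))*(-117 + V) = -9*√(1 + V)*(-117 + V))
86420/l(C) = 86420/((9*√(1 - 124)*(117 - 1*(-124)))) = 86420/((9*√(-123)*(117 + 124))) = 86420/((9*(I*√123)*241)) = 86420/((2169*I*√123)) = 86420*(-I*√123/266787) = -86420*I*√123/266787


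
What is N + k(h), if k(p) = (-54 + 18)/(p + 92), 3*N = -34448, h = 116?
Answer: -1791323/156 ≈ -11483.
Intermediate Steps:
N = -34448/3 (N = (1/3)*(-34448) = -34448/3 ≈ -11483.)
k(p) = -36/(92 + p)
N + k(h) = -34448/3 - 36/(92 + 116) = -34448/3 - 36/208 = -34448/3 - 36*1/208 = -34448/3 - 9/52 = -1791323/156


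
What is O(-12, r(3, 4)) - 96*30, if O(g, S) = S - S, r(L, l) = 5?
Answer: -2880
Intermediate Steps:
O(g, S) = 0
O(-12, r(3, 4)) - 96*30 = 0 - 96*30 = 0 - 2880 = -2880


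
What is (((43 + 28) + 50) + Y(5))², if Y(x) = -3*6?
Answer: 10609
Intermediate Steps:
Y(x) = -18
(((43 + 28) + 50) + Y(5))² = (((43 + 28) + 50) - 18)² = ((71 + 50) - 18)² = (121 - 18)² = 103² = 10609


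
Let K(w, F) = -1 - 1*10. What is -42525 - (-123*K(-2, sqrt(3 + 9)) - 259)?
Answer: -43619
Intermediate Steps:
K(w, F) = -11 (K(w, F) = -1 - 10 = -11)
-42525 - (-123*K(-2, sqrt(3 + 9)) - 259) = -42525 - (-123*(-11) - 259) = -42525 - (1353 - 259) = -42525 - 1*1094 = -42525 - 1094 = -43619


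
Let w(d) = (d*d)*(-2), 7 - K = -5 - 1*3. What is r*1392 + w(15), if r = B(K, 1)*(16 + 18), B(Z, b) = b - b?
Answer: -450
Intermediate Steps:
K = 15 (K = 7 - (-5 - 1*3) = 7 - (-5 - 3) = 7 - 1*(-8) = 7 + 8 = 15)
B(Z, b) = 0
r = 0 (r = 0*(16 + 18) = 0*34 = 0)
w(d) = -2*d² (w(d) = d²*(-2) = -2*d²)
r*1392 + w(15) = 0*1392 - 2*15² = 0 - 2*225 = 0 - 450 = -450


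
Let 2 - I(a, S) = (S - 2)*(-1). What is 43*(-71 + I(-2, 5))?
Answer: -2838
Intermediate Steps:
I(a, S) = S (I(a, S) = 2 - (S - 2)*(-1) = 2 - (-2 + S)*(-1) = 2 - (2 - S) = 2 + (-2 + S) = S)
43*(-71 + I(-2, 5)) = 43*(-71 + 5) = 43*(-66) = -2838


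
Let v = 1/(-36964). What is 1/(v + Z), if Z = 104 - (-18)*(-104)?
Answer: -36964/65352353 ≈ -0.00056561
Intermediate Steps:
v = -1/36964 ≈ -2.7053e-5
Z = -1768 (Z = 104 - 18*104 = 104 - 1872 = -1768)
1/(v + Z) = 1/(-1/36964 - 1768) = 1/(-65352353/36964) = -36964/65352353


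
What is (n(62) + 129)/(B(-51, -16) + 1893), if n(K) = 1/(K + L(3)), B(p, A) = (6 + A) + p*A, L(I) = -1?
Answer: 7870/164639 ≈ 0.047802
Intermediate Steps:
B(p, A) = 6 + A + A*p (B(p, A) = (6 + A) + A*p = 6 + A + A*p)
n(K) = 1/(-1 + K) (n(K) = 1/(K - 1) = 1/(-1 + K))
(n(62) + 129)/(B(-51, -16) + 1893) = (1/(-1 + 62) + 129)/((6 - 16 - 16*(-51)) + 1893) = (1/61 + 129)/((6 - 16 + 816) + 1893) = (1/61 + 129)/(806 + 1893) = (7870/61)/2699 = (7870/61)*(1/2699) = 7870/164639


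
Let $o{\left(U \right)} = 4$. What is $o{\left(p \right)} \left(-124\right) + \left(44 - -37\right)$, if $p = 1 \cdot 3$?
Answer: $-415$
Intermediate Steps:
$p = 3$
$o{\left(p \right)} \left(-124\right) + \left(44 - -37\right) = 4 \left(-124\right) + \left(44 - -37\right) = -496 + \left(44 + 37\right) = -496 + 81 = -415$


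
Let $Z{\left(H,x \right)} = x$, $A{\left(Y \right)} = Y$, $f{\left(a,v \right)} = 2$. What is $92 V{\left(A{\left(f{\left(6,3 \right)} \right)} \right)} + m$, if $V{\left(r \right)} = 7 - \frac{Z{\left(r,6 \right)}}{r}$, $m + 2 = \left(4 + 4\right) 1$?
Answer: $374$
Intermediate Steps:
$m = 6$ ($m = -2 + \left(4 + 4\right) 1 = -2 + 8 \cdot 1 = -2 + 8 = 6$)
$V{\left(r \right)} = 7 - \frac{6}{r}$
$92 V{\left(A{\left(f{\left(6,3 \right)} \right)} \right)} + m = 92 \left(7 - \frac{6}{2}\right) + 6 = 92 \left(7 - 3\right) + 6 = 92 \cdot 4 + 6 = 368 + 6 = 374$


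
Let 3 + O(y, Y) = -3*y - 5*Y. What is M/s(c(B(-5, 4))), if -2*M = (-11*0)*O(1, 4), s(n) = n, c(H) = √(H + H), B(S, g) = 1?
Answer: 0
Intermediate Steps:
c(H) = √2*√H (c(H) = √(2*H) = √2*√H)
O(y, Y) = -3 - 5*Y - 3*y (O(y, Y) = -3 + (-3*y - 5*Y) = -3 + (-5*Y - 3*y) = -3 - 5*Y - 3*y)
M = 0 (M = -(-11*0)*(-3 - 5*4 - 3*1)/2 = -0*(-3 - 20 - 3) = -0*(-26) = -½*0 = 0)
M/s(c(B(-5, 4))) = 0/((√2*√1)) = 0/((√2*1)) = 0/(√2) = 0*(√2/2) = 0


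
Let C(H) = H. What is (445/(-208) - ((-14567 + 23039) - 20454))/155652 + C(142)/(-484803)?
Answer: 57306671941/747418845888 ≈ 0.076673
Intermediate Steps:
(445/(-208) - ((-14567 + 23039) - 20454))/155652 + C(142)/(-484803) = (445/(-208) - ((-14567 + 23039) - 20454))/155652 + 142/(-484803) = (-1/208*445 - (8472 - 20454))*(1/155652) + 142*(-1/484803) = (-445/208 - 1*(-11982))*(1/155652) - 142/484803 = (-445/208 + 11982)*(1/155652) - 142/484803 = (2491811/208)*(1/155652) - 142/484803 = 355973/4625088 - 142/484803 = 57306671941/747418845888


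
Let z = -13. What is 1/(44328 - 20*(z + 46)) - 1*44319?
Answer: -1935322091/43668 ≈ -44319.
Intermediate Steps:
1/(44328 - 20*(z + 46)) - 1*44319 = 1/(44328 - 20*(-13 + 46)) - 1*44319 = 1/(44328 - 20*33) - 44319 = 1/(44328 - 660) - 44319 = 1/43668 - 44319 = -1935322091/43668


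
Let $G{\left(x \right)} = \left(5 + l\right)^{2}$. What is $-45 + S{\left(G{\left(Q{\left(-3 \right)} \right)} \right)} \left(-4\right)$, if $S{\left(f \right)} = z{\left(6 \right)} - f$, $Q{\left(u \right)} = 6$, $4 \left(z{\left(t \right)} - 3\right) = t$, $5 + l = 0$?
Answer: $-63$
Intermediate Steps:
$l = -5$ ($l = -5 + 0 = -5$)
$z{\left(t \right)} = 3 + \frac{t}{4}$
$G{\left(x \right)} = 0$ ($G{\left(x \right)} = \left(5 - 5\right)^{2} = 0^{2} = 0$)
$S{\left(f \right)} = \frac{9}{2} - f$ ($S{\left(f \right)} = \left(3 + \frac{1}{4} \cdot 6\right) - f = \left(3 + \frac{3}{2}\right) - f = \frac{9}{2} - f$)
$-45 + S{\left(G{\left(Q{\left(-3 \right)} \right)} \right)} \left(-4\right) = -45 + \left(\frac{9}{2} - 0\right) \left(-4\right) = -45 + \left(\frac{9}{2} + 0\right) \left(-4\right) = -45 + \frac{9}{2} \left(-4\right) = -45 - 18 = -63$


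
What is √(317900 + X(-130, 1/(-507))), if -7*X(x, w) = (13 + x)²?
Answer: √15481277/7 ≈ 562.09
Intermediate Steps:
X(x, w) = -(13 + x)²/7
√(317900 + X(-130, 1/(-507))) = √(317900 - (13 - 130)²/7) = √(317900 - ⅐*(-117)²) = √(317900 - ⅐*13689) = √(317900 - 13689/7) = √(2211611/7) = √15481277/7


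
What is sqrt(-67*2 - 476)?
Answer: I*sqrt(610) ≈ 24.698*I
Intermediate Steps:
sqrt(-67*2 - 476) = sqrt(-134 - 476) = sqrt(-610) = I*sqrt(610)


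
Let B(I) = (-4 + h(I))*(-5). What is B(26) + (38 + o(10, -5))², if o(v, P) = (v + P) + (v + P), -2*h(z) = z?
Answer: 2389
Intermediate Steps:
h(z) = -z/2
o(v, P) = 2*P + 2*v (o(v, P) = (P + v) + (P + v) = 2*P + 2*v)
B(I) = 20 + 5*I/2 (B(I) = (-4 - I/2)*(-5) = 20 + 5*I/2)
B(26) + (38 + o(10, -5))² = (20 + (5/2)*26) + (38 + (2*(-5) + 2*10))² = (20 + 65) + (38 + (-10 + 20))² = 85 + (38 + 10)² = 85 + 48² = 85 + 2304 = 2389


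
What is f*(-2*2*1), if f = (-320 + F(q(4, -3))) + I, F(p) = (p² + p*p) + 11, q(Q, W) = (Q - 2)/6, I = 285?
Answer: 856/9 ≈ 95.111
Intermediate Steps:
q(Q, W) = -⅓ + Q/6 (q(Q, W) = (-2 + Q)*(⅙) = -⅓ + Q/6)
F(p) = 11 + 2*p² (F(p) = (p² + p²) + 11 = 2*p² + 11 = 11 + 2*p²)
f = -214/9 (f = (-320 + (11 + 2*(-⅓ + (⅙)*4)²)) + 285 = (-320 + (11 + 2*(-⅓ + ⅔)²)) + 285 = (-320 + (11 + 2*(⅓)²)) + 285 = (-320 + (11 + 2*(⅑))) + 285 = (-320 + (11 + 2/9)) + 285 = (-320 + 101/9) + 285 = -2779/9 + 285 = -214/9 ≈ -23.778)
f*(-2*2*1) = -214*(-2*2)/9 = -(-856)/9 = -214/9*(-4) = 856/9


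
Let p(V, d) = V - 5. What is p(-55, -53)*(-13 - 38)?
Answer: 3060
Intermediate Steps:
p(V, d) = -5 + V
p(-55, -53)*(-13 - 38) = (-5 - 55)*(-13 - 38) = -60*(-51) = 3060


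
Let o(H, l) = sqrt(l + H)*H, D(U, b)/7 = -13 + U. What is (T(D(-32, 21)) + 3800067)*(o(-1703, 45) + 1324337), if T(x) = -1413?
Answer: 5030698042398 - 6469107762*I*sqrt(1658) ≈ 5.0307e+12 - 2.6341e+11*I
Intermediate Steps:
D(U, b) = -91 + 7*U (D(U, b) = 7*(-13 + U) = -91 + 7*U)
o(H, l) = H*sqrt(H + l) (o(H, l) = sqrt(H + l)*H = H*sqrt(H + l))
(T(D(-32, 21)) + 3800067)*(o(-1703, 45) + 1324337) = (-1413 + 3800067)*(-1703*sqrt(-1703 + 45) + 1324337) = 3798654*(-1703*I*sqrt(1658) + 1324337) = 3798654*(1324337 - 1703*I*sqrt(1658)) = 5030698042398 - 6469107762*I*sqrt(1658)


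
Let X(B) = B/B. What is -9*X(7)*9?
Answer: -81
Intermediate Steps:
X(B) = 1
-9*X(7)*9 = -9*1*9 = -9*9 = -81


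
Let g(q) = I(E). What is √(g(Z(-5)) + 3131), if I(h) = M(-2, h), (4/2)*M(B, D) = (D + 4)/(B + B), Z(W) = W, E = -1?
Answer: √50090/4 ≈ 55.952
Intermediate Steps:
M(B, D) = (4 + D)/(4*B) (M(B, D) = ((D + 4)/(B + B))/2 = ((4 + D)/((2*B)))/2 = ((4 + D)*(1/(2*B)))/2 = ((4 + D)/(2*B))/2 = (4 + D)/(4*B))
I(h) = -½ - h/8 (I(h) = (¼)*(4 + h)/(-2) = (¼)*(-½)*(4 + h) = -½ - h/8)
g(q) = -3/8 (g(q) = -½ - ⅛*(-1) = -½ + ⅛ = -3/8)
√(g(Z(-5)) + 3131) = √(-3/8 + 3131) = √(25045/8) = √50090/4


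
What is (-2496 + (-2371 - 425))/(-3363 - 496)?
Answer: 5292/3859 ≈ 1.3713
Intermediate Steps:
(-2496 + (-2371 - 425))/(-3363 - 496) = (-2496 - 2796)/(-3859) = -5292*(-1/3859) = 5292/3859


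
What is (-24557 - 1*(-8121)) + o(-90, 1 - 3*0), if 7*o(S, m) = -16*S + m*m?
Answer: -113611/7 ≈ -16230.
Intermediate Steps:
o(S, m) = -16*S/7 + m²/7 (o(S, m) = (-16*S + m*m)/7 = (-16*S + m²)/7 = (m² - 16*S)/7 = -16*S/7 + m²/7)
(-24557 - 1*(-8121)) + o(-90, 1 - 3*0) = (-24557 - 1*(-8121)) + (-16/7*(-90) + (1 - 3*0)²/7) = (-24557 + 8121) + (1440/7 + (1 + 0)²/7) = -16436 + (1440/7 + (⅐)*1²) = -16436 + (1440/7 + (⅐)*1) = -16436 + (1440/7 + ⅐) = -16436 + 1441/7 = -113611/7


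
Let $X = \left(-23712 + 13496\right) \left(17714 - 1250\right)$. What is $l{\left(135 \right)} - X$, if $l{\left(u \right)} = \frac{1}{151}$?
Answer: $\frac{25397629825}{151} \approx 1.682 \cdot 10^{8}$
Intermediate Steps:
$l{\left(u \right)} = \frac{1}{151}$
$X = -168196224$ ($X = \left(-10216\right) 16464 = -168196224$)
$l{\left(135 \right)} - X = \frac{1}{151} - -168196224 = \frac{1}{151} + 168196224 = \frac{25397629825}{151}$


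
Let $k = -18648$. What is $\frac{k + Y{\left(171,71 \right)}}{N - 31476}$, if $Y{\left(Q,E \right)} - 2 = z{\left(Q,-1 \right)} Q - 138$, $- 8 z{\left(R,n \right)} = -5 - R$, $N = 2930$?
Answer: $\frac{1073}{2039} \approx 0.52624$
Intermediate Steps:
$z{\left(R,n \right)} = \frac{5}{8} + \frac{R}{8}$ ($z{\left(R,n \right)} = - \frac{-5 - R}{8} = \frac{5}{8} + \frac{R}{8}$)
$Y{\left(Q,E \right)} = -136 + Q \left(\frac{5}{8} + \frac{Q}{8}\right)$ ($Y{\left(Q,E \right)} = 2 + \left(\left(\frac{5}{8} + \frac{Q}{8}\right) Q - 138\right) = 2 + \left(Q \left(\frac{5}{8} + \frac{Q}{8}\right) - 138\right) = 2 + \left(-138 + Q \left(\frac{5}{8} + \frac{Q}{8}\right)\right) = -136 + Q \left(\frac{5}{8} + \frac{Q}{8}\right)$)
$\frac{k + Y{\left(171,71 \right)}}{N - 31476} = \frac{-18648 - \left(136 - \frac{171 \left(5 + 171\right)}{8}\right)}{2930 - 31476} = \frac{-18648 - \left(136 - 3762\right)}{-28546} = \left(-18648 + \left(-136 + 3762\right)\right) \left(- \frac{1}{28546}\right) = \left(-18648 + 3626\right) \left(- \frac{1}{28546}\right) = \left(-15022\right) \left(- \frac{1}{28546}\right) = \frac{1073}{2039}$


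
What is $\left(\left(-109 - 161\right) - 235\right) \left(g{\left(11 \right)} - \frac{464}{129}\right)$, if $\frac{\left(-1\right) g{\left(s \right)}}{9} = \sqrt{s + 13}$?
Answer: $\frac{234320}{129} + 9090 \sqrt{6} \approx 24082.0$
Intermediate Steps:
$g{\left(s \right)} = - 9 \sqrt{13 + s}$ ($g{\left(s \right)} = - 9 \sqrt{s + 13} = - 9 \sqrt{13 + s}$)
$\left(\left(-109 - 161\right) - 235\right) \left(g{\left(11 \right)} - \frac{464}{129}\right) = \left(\left(-109 - 161\right) - 235\right) \left(- 9 \sqrt{13 + 11} - \frac{464}{129}\right) = \left(\left(-109 - 161\right) - 235\right) \left(- 9 \sqrt{24} - \frac{464}{129}\right) = \left(-270 - 235\right) \left(- 9 \cdot 2 \sqrt{6} - \frac{464}{129}\right) = - 505 \left(- 18 \sqrt{6} - \frac{464}{129}\right) = - 505 \left(- \frac{464}{129} - 18 \sqrt{6}\right) = \frac{234320}{129} + 9090 \sqrt{6}$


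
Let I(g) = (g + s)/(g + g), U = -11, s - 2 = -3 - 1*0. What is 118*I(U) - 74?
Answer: -106/11 ≈ -9.6364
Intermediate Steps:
s = -1 (s = 2 + (-3 - 1*0) = 2 + (-3 + 0) = 2 - 3 = -1)
I(g) = (-1 + g)/(2*g) (I(g) = (g - 1)/(g + g) = (-1 + g)/((2*g)) = (-1 + g)*(1/(2*g)) = (-1 + g)/(2*g))
118*I(U) - 74 = 118*((½)*(-1 - 11)/(-11)) - 74 = 118*((½)*(-1/11)*(-12)) - 74 = 118*(6/11) - 74 = 708/11 - 74 = -106/11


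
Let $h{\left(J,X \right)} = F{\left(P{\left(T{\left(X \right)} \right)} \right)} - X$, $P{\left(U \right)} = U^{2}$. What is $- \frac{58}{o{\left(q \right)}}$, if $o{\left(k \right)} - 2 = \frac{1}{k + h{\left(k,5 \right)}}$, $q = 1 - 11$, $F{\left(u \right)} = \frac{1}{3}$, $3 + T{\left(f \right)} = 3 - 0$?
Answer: $- \frac{2552}{85} \approx -30.024$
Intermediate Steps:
$T{\left(f \right)} = 0$ ($T{\left(f \right)} = -3 + \left(3 - 0\right) = -3 + \left(3 + 0\right) = -3 + 3 = 0$)
$F{\left(u \right)} = \frac{1}{3}$
$h{\left(J,X \right)} = \frac{1}{3} - X$
$q = -10$ ($q = 1 - 11 = -10$)
$o{\left(k \right)} = 2 + \frac{1}{- \frac{14}{3} + k}$ ($o{\left(k \right)} = 2 + \frac{1}{k + \left(\frac{1}{3} - 5\right)} = 2 + \frac{1}{k - \frac{14}{3}} = 2 + \frac{1}{- \frac{14}{3} + k}$)
$- \frac{58}{o{\left(q \right)}} = - \frac{58}{\frac{1}{-14 + 3 \left(-10\right)} \left(-25 + 6 \left(-10\right)\right)} = - \frac{58}{\frac{1}{-14 - 30} \left(-25 - 60\right)} = - \frac{58}{\frac{1}{-44} \left(-85\right)} = - \frac{58}{\left(- \frac{1}{44}\right) \left(-85\right)} = - \frac{58}{\frac{85}{44}} = \left(-58\right) \frac{44}{85} = - \frac{2552}{85}$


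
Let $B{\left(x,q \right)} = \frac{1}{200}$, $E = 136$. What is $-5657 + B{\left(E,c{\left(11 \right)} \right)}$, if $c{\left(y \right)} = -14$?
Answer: $- \frac{1131399}{200} \approx -5657.0$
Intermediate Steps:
$B{\left(x,q \right)} = \frac{1}{200}$
$-5657 + B{\left(E,c{\left(11 \right)} \right)} = -5657 + \frac{1}{200} = - \frac{1131399}{200}$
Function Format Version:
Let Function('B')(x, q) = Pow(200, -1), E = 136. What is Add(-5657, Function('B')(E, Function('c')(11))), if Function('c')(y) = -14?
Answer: Rational(-1131399, 200) ≈ -5657.0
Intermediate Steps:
Function('B')(x, q) = Rational(1, 200)
Add(-5657, Function('B')(E, Function('c')(11))) = Add(-5657, Rational(1, 200)) = Rational(-1131399, 200)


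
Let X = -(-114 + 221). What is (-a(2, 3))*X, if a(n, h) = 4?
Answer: 428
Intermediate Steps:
X = -107 (X = -1*107 = -107)
(-a(2, 3))*X = -1*4*(-107) = -4*(-107) = 428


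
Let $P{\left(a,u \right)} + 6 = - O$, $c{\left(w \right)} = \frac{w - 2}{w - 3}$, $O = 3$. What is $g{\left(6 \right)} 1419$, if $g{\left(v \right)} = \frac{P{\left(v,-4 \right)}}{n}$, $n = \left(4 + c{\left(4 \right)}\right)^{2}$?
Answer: $- \frac{1419}{4} \approx -354.75$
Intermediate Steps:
$c{\left(w \right)} = \frac{-2 + w}{-3 + w}$
$P{\left(a,u \right)} = -9$ ($P{\left(a,u \right)} = -6 - 3 = -9$)
$n = 36$ ($n = \left(4 + \frac{-2 + 4}{-3 + 4}\right)^{2} = \left(4 + 1^{-1} \cdot 2\right)^{2} = \left(4 + 1 \cdot 2\right)^{2} = \left(4 + 2\right)^{2} = 6^{2} = 36$)
$g{\left(v \right)} = - \frac{1}{4}$ ($g{\left(v \right)} = - \frac{9}{36} = \left(-9\right) \frac{1}{36} = - \frac{1}{4}$)
$g{\left(6 \right)} 1419 = \left(- \frac{1}{4}\right) 1419 = - \frac{1419}{4}$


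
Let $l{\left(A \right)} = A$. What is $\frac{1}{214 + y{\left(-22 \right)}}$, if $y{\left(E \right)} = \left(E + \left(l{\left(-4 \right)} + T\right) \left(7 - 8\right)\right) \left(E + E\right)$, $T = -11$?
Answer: $\frac{1}{522} \approx 0.0019157$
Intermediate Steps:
$y{\left(E \right)} = 2 E \left(15 + E\right)$ ($y{\left(E \right)} = \left(E + \left(-4 - 11\right) \left(7 - 8\right)\right) \left(E + E\right) = \left(E - -15\right) 2 E = \left(E + 15\right) 2 E = \left(15 + E\right) 2 E = 2 E \left(15 + E\right)$)
$\frac{1}{214 + y{\left(-22 \right)}} = \frac{1}{214 + 2 \left(-22\right) \left(15 - 22\right)} = \frac{1}{214 + 2 \left(-22\right) \left(-7\right)} = \frac{1}{214 + 308} = \frac{1}{522}$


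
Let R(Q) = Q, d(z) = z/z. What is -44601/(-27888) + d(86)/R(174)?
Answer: 1298077/808752 ≈ 1.6050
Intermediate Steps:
d(z) = 1
-44601/(-27888) + d(86)/R(174) = -44601/(-27888) + 1/174 = -44601*(-1/27888) + 1*(1/174) = 14867/9296 + 1/174 = 1298077/808752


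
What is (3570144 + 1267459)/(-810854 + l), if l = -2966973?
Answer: -4837603/3777827 ≈ -1.2805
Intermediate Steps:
(3570144 + 1267459)/(-810854 + l) = (3570144 + 1267459)/(-810854 - 2966973) = 4837603/(-3777827) = 4837603*(-1/3777827) = -4837603/3777827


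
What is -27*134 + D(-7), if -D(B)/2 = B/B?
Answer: -3620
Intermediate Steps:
D(B) = -2 (D(B) = -2*B/B = -2*1 = -2)
-27*134 + D(-7) = -27*134 - 2 = -3618 - 2 = -3620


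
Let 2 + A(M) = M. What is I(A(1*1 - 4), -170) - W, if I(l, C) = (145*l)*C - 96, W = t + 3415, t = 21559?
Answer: 98180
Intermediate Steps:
A(M) = -2 + M
W = 24974 (W = 21559 + 3415 = 24974)
I(l, C) = -96 + 145*C*l (I(l, C) = 145*C*l - 96 = -96 + 145*C*l)
I(A(1*1 - 4), -170) - W = (-96 + 145*(-170)*(-2 + (1*1 - 4))) - 1*24974 = (-96 + 145*(-170)*(-2 + (1 - 4))) - 24974 = (-96 + 145*(-170)*(-2 - 3)) - 24974 = (-96 + 145*(-170)*(-5)) - 24974 = (-96 + 123250) - 24974 = 123154 - 24974 = 98180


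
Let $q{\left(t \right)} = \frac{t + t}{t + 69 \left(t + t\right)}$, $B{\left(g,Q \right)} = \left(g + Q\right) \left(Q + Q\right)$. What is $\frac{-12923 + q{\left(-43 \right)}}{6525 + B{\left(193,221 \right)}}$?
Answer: $- \frac{598765}{8780769} \approx -0.06819$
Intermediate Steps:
$B{\left(g,Q \right)} = 2 Q \left(Q + g\right)$ ($B{\left(g,Q \right)} = \left(Q + g\right) 2 Q = 2 Q \left(Q + g\right)$)
$q{\left(t \right)} = \frac{2}{139}$ ($q{\left(t \right)} = \frac{2 t}{t + 69 \cdot 2 t} = \frac{2 t}{t + 138 t} = \frac{2 t}{139 t} = 2 t \frac{1}{139 t} = \frac{2}{139}$)
$\frac{-12923 + q{\left(-43 \right)}}{6525 + B{\left(193,221 \right)}} = \frac{-12923 + \frac{2}{139}}{6525 + 2 \cdot 221 \left(221 + 193\right)} = - \frac{1796295}{139 \left(6525 + 2 \cdot 221 \cdot 414\right)} = - \frac{1796295}{139 \left(6525 + 182988\right)} = - \frac{1796295}{139 \cdot 189513} = \left(- \frac{1796295}{139}\right) \frac{1}{189513} = - \frac{598765}{8780769}$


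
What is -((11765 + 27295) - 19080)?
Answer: -19980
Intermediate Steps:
-((11765 + 27295) - 19080) = -(39060 - 19080) = -1*19980 = -19980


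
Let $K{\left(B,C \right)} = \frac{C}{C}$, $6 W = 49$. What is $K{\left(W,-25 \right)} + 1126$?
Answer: $1127$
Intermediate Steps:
$W = \frac{49}{6}$ ($W = \frac{1}{6} \cdot 49 = \frac{49}{6} \approx 8.1667$)
$K{\left(B,C \right)} = 1$
$K{\left(W,-25 \right)} + 1126 = 1 + 1126 = 1127$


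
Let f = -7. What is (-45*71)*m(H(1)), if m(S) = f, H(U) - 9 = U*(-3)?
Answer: 22365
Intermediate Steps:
H(U) = 9 - 3*U (H(U) = 9 + U*(-3) = 9 - 3*U)
m(S) = -7
(-45*71)*m(H(1)) = -45*71*(-7) = -3195*(-7) = 22365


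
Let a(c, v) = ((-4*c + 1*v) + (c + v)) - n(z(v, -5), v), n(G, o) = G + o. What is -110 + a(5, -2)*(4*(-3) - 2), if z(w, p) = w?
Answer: 100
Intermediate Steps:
a(c, v) = -3*c (a(c, v) = ((-4*c + 1*v) + (c + v)) - (v + v) = ((-4*c + v) + (c + v)) - 2*v = ((v - 4*c) + (c + v)) - 2*v = (-3*c + 2*v) - 2*v = -3*c)
-110 + a(5, -2)*(4*(-3) - 2) = -110 + (-3*5)*(4*(-3) - 2) = -110 - 15*(-12 - 2) = -110 - 15*(-14) = -110 + 210 = 100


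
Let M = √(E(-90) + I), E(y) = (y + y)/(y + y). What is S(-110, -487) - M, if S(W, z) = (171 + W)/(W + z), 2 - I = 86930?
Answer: -61/597 - I*√86927 ≈ -0.10218 - 294.83*I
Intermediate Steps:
I = -86928 (I = 2 - 1*86930 = 2 - 86930 = -86928)
E(y) = 1 (E(y) = (2*y)/((2*y)) = (2*y)*(1/(2*y)) = 1)
S(W, z) = (171 + W)/(W + z)
M = I*√86927 (M = √(1 - 86928) = √(-86927) = I*√86927 ≈ 294.83*I)
S(-110, -487) - M = (171 - 110)/(-110 - 487) - I*√86927 = 61/(-597) - I*√86927 = -1/597*61 - I*√86927 = -61/597 - I*√86927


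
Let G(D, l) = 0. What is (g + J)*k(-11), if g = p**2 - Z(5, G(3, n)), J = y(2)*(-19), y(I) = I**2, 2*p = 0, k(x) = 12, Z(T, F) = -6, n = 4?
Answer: -840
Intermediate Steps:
p = 0 (p = (1/2)*0 = 0)
J = -76 (J = 2**2*(-19) = 4*(-19) = -76)
g = 6 (g = 0**2 - 1*(-6) = 0 + 6 = 6)
(g + J)*k(-11) = (6 - 76)*12 = -70*12 = -840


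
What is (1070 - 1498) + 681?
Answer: 253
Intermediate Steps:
(1070 - 1498) + 681 = -428 + 681 = 253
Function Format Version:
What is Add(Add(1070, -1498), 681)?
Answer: 253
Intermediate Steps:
Add(Add(1070, -1498), 681) = Add(-428, 681) = 253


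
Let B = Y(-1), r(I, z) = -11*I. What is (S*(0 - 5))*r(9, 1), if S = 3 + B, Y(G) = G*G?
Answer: 1980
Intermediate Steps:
Y(G) = G²
B = 1 (B = (-1)² = 1)
S = 4 (S = 3 + 1 = 4)
(S*(0 - 5))*r(9, 1) = (4*(0 - 5))*(-11*9) = (4*(-5))*(-99) = -20*(-99) = 1980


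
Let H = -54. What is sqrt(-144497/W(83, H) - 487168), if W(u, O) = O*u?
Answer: I*sqrt(1087304554542)/1494 ≈ 697.95*I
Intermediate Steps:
sqrt(-144497/W(83, H) - 487168) = sqrt(-144497/((-54*83)) - 487168) = sqrt(-144497/(-4482) - 487168) = sqrt(-144497*(-1/4482) - 487168) = sqrt(144497/4482 - 487168) = sqrt(-2183342479/4482) = I*sqrt(1087304554542)/1494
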